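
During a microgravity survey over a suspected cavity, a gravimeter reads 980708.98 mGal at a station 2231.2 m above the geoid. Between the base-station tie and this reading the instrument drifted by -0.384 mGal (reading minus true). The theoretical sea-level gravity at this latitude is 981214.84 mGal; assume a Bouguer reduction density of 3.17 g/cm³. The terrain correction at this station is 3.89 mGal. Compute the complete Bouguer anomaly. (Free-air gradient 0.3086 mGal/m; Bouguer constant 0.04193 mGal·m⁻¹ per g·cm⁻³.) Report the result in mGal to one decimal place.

-109.6

Drift-corrected reading = 980708.98 − (-0.384) = 980709.364 mGal
Free-air correction = 0.3086 × 2231.2 = 688.55 mGal
Free-air anomaly = 980709.364 − 981214.84 + (688.55) = 183.074 mGal
Bouguer slab correction = 0.04193 × 3.17 × 2231.2 = 296.57 mGal
Simple Bouguer anomaly = 183.074 − (296.57) = -113.496 mGal
Complete Bouguer anomaly = -113.496 + 3.89 = -109.606 mGal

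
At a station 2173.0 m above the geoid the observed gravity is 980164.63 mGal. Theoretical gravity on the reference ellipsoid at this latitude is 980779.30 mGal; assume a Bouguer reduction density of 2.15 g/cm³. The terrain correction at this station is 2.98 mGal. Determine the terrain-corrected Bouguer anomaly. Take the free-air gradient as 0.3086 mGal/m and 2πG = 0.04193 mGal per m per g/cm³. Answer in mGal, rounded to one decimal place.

-137.0

Free-air correction = 0.3086 × 2173.0 = 670.59 mGal
Free-air anomaly = 980164.63 − 980779.30 + (670.59) = 55.92 mGal
Bouguer slab correction = 0.04193 × 2.15 × 2173.0 = 195.89 mGal
Simple Bouguer anomaly = 55.92 − (195.89) = -139.97 mGal
Complete Bouguer anomaly = -139.97 + 2.98 = -136.99 mGal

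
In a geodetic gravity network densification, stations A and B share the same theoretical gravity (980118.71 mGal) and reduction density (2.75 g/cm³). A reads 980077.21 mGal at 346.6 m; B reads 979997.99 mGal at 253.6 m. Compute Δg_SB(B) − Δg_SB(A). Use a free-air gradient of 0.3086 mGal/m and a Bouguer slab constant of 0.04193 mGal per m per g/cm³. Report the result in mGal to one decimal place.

Δg_SB(A) = 980077.21 − 980118.71 + 0.3086×346.6 − 0.04193×2.75×346.6 = 25.50 mGal
Δg_SB(B) = 979997.99 − 980118.71 + 0.3086×253.6 − 0.04193×2.75×253.6 = -71.70 mGal
Difference = -71.70 − (25.50) = -97.20 mGal

-97.2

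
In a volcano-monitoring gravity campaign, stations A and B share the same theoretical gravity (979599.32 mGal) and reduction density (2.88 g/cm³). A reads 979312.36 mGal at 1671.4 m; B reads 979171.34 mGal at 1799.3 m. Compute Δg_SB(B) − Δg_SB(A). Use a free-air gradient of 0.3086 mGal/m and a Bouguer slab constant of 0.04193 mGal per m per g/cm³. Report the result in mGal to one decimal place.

Δg_SB(A) = 979312.36 − 979599.32 + 0.3086×1671.4 − 0.04193×2.88×1671.4 = 27.00 mGal
Δg_SB(B) = 979171.34 − 979599.32 + 0.3086×1799.3 − 0.04193×2.88×1799.3 = -90.00 mGal
Difference = -90.00 − (27.00) = -117.00 mGal

-117.0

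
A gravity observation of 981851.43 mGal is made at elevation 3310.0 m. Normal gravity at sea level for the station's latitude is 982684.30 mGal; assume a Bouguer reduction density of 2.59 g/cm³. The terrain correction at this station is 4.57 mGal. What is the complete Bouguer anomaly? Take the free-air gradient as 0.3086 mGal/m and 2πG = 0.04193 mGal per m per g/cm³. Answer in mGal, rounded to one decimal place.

-166.3

Free-air correction = 0.3086 × 3310.0 = 1021.47 mGal
Free-air anomaly = 981851.43 − 982684.30 + (1021.47) = 188.60 mGal
Bouguer slab correction = 0.04193 × 2.59 × 3310.0 = 359.46 mGal
Simple Bouguer anomaly = 188.60 − (359.46) = -170.86 mGal
Complete Bouguer anomaly = -170.86 + 4.57 = -166.29 mGal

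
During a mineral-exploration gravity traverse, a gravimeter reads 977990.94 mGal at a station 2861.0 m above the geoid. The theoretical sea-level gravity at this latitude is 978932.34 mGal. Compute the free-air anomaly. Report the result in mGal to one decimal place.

-58.5

Free-air correction = 0.3086 × 2861.0 = 882.90 mGal
Free-air anomaly = 977990.94 − 978932.34 + (882.90) = -58.50 mGal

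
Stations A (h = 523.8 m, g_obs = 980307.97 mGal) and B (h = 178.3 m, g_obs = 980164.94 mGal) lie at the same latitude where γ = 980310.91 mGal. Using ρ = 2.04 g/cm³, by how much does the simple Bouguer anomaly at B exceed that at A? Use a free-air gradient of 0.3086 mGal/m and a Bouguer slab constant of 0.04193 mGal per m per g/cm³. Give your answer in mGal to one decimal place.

Δg_SB(A) = 980307.97 − 980310.91 + 0.3086×523.8 − 0.04193×2.04×523.8 = 113.90 mGal
Δg_SB(B) = 980164.94 − 980310.91 + 0.3086×178.3 − 0.04193×2.04×178.3 = -106.20 mGal
Difference = -106.20 − (113.90) = -220.10 mGal

-220.1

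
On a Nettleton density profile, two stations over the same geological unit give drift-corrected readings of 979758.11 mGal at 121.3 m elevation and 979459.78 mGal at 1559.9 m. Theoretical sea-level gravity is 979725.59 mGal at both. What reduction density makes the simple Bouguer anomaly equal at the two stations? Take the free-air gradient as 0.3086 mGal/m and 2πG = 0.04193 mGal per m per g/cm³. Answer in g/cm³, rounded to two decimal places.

Δg_obs = 979459.78 − 979758.11 = -298.33 mGal over Δh = 1559.9 − 121.3 = 1438.6 m
Equal Bouguer anomalies ⇒ Δg_obs + (0.3086 − 0.04193ρ)·Δh = 0
0.3086 − 0.04193ρ = −Δg_obs/Δh = 0.20738
ρ = (0.3086 − 0.20738) / 0.04193 = 2.41 g/cm³

2.41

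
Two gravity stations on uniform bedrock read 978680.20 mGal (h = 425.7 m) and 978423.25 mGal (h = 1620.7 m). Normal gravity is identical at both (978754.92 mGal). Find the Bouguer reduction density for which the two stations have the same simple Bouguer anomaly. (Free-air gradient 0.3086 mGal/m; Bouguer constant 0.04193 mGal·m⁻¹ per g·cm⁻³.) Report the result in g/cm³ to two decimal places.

2.23

Δg_obs = 978423.25 − 978680.20 = -256.95 mGal over Δh = 1620.7 − 425.7 = 1195.0 m
Equal Bouguer anomalies ⇒ Δg_obs + (0.3086 − 0.04193ρ)·Δh = 0
0.3086 − 0.04193ρ = −Δg_obs/Δh = 0.21502
ρ = (0.3086 − 0.21502) / 0.04193 = 2.23 g/cm³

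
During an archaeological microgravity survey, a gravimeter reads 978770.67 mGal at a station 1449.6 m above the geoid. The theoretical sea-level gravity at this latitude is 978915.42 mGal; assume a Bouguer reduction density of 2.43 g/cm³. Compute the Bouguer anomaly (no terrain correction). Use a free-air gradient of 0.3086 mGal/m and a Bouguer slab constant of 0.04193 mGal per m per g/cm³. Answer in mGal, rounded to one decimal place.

154.9

Free-air correction = 0.3086 × 1449.6 = 447.35 mGal
Free-air anomaly = 978770.67 − 978915.42 + (447.35) = 302.60 mGal
Bouguer slab correction = 0.04193 × 2.43 × 1449.6 = 147.70 mGal
Simple Bouguer anomaly = 302.60 − (147.70) = 154.90 mGal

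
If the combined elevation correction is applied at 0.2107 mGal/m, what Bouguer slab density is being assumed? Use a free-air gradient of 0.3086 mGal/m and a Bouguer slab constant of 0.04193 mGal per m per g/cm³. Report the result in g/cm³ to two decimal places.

0.2107 = 0.3086 − 0.04193 × ρ
ρ = (0.3086 − 0.2107) / 0.04193 = 2.33 g/cm³

2.33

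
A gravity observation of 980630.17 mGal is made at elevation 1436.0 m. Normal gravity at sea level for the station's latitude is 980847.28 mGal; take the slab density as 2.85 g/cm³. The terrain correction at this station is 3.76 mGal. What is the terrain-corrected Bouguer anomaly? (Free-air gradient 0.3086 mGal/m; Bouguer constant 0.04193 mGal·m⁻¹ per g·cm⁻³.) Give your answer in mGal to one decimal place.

Free-air correction = 0.3086 × 1436.0 = 443.15 mGal
Free-air anomaly = 980630.17 − 980847.28 + (443.15) = 226.04 mGal
Bouguer slab correction = 0.04193 × 2.85 × 1436.0 = 171.60 mGal
Simple Bouguer anomaly = 226.04 − (171.60) = 54.44 mGal
Complete Bouguer anomaly = 54.44 + 3.76 = 58.20 mGal

58.2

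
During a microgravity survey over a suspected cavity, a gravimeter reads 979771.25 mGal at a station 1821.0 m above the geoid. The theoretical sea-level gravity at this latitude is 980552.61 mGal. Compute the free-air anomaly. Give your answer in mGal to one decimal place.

Free-air correction = 0.3086 × 1821.0 = 561.96 mGal
Free-air anomaly = 979771.25 − 980552.61 + (561.96) = -219.40 mGal

-219.4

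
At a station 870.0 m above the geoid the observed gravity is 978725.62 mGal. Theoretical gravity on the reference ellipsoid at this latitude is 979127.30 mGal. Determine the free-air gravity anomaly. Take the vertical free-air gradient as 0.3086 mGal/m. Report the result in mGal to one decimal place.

-133.2

Free-air correction = 0.3086 × 870.0 = 268.48 mGal
Free-air anomaly = 978725.62 − 979127.30 + (268.48) = -133.20 mGal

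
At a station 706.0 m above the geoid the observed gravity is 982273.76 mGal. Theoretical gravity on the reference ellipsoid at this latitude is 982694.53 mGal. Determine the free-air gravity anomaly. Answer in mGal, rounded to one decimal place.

-202.9

Free-air correction = 0.3086 × 706.0 = 217.87 mGal
Free-air anomaly = 982273.76 − 982694.53 + (217.87) = -202.90 mGal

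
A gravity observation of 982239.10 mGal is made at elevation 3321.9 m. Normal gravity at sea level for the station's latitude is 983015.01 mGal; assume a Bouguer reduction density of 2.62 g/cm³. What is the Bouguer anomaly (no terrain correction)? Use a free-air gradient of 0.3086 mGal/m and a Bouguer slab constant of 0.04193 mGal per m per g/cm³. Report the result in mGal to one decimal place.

-115.7

Free-air correction = 0.3086 × 3321.9 = 1025.14 mGal
Free-air anomaly = 982239.10 − 983015.01 + (1025.14) = 249.23 mGal
Bouguer slab correction = 0.04193 × 2.62 × 3321.9 = 364.93 mGal
Simple Bouguer anomaly = 249.23 − (364.93) = -115.70 mGal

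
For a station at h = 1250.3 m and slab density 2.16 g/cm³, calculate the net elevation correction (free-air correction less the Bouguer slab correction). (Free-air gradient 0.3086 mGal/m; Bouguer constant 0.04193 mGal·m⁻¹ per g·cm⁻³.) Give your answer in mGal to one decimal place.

Combined gradient = 0.3086 − 0.04193 × 2.16 = 0.2180312 mGal/m
Combined elevation correction = 0.2180312 × 1250.3 = 272.6 mGal

272.6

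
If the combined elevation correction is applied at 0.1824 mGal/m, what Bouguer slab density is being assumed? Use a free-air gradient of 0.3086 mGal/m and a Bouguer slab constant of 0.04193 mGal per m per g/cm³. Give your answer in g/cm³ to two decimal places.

3.01

0.1824 = 0.3086 − 0.04193 × ρ
ρ = (0.3086 − 0.1824) / 0.04193 = 3.01 g/cm³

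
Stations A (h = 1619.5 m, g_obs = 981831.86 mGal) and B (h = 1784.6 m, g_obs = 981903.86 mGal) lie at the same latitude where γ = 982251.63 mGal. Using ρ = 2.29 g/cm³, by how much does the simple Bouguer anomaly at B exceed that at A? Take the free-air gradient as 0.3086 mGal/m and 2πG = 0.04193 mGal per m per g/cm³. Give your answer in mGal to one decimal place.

107.1

Δg_SB(A) = 981831.86 − 982251.63 + 0.3086×1619.5 − 0.04193×2.29×1619.5 = -75.50 mGal
Δg_SB(B) = 981903.86 − 982251.63 + 0.3086×1784.6 − 0.04193×2.29×1784.6 = 31.60 mGal
Difference = 31.60 − (-75.50) = 107.10 mGal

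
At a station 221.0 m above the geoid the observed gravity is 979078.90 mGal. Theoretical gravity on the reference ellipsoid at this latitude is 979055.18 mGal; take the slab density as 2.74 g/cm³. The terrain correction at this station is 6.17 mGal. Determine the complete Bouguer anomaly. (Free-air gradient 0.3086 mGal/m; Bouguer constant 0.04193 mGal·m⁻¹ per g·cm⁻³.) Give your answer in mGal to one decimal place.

Free-air correction = 0.3086 × 221.0 = 68.20 mGal
Free-air anomaly = 979078.90 − 979055.18 + (68.20) = 91.92 mGal
Bouguer slab correction = 0.04193 × 2.74 × 221.0 = 25.39 mGal
Simple Bouguer anomaly = 91.92 − (25.39) = 66.53 mGal
Complete Bouguer anomaly = 66.53 + 6.17 = 72.70 mGal

72.7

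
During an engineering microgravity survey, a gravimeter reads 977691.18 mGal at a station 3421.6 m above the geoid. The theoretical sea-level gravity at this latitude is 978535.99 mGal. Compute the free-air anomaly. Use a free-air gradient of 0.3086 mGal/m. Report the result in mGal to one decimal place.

211.1

Free-air correction = 0.3086 × 3421.6 = 1055.91 mGal
Free-air anomaly = 977691.18 − 978535.99 + (1055.91) = 211.10 mGal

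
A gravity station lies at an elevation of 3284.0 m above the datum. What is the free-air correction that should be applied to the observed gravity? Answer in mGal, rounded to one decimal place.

Free-air correction = 0.3086 × 3284.0 = 1013.4 mGal

1013.4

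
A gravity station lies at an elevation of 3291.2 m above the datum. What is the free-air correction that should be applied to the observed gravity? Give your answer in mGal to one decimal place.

1015.7

Free-air correction = 0.3086 × 3291.2 = 1015.7 mGal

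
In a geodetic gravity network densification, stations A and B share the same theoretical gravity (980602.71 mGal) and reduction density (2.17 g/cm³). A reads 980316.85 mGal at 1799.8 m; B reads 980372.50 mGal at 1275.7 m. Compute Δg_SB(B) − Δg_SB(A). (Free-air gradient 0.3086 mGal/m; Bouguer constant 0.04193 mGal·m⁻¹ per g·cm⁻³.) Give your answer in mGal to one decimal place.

Δg_SB(A) = 980316.85 − 980602.71 + 0.3086×1799.8 − 0.04193×2.17×1799.8 = 105.80 mGal
Δg_SB(B) = 980372.50 − 980602.71 + 0.3086×1275.7 − 0.04193×2.17×1275.7 = 47.40 mGal
Difference = 47.40 − (105.80) = -58.40 mGal

-58.4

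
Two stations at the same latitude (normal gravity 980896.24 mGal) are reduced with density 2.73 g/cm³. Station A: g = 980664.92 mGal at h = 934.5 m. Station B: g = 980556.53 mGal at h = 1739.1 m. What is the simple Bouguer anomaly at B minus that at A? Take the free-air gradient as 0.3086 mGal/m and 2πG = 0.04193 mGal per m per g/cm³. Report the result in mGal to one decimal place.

47.8

Δg_SB(A) = 980664.92 − 980896.24 + 0.3086×934.5 − 0.04193×2.73×934.5 = -49.90 mGal
Δg_SB(B) = 980556.53 − 980896.24 + 0.3086×1739.1 − 0.04193×2.73×1739.1 = -2.10 mGal
Difference = -2.10 − (-49.90) = 47.80 mGal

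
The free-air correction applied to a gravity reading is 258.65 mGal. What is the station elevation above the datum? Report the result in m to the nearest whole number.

838

h = 258.65 / 0.3086 = 838.14 m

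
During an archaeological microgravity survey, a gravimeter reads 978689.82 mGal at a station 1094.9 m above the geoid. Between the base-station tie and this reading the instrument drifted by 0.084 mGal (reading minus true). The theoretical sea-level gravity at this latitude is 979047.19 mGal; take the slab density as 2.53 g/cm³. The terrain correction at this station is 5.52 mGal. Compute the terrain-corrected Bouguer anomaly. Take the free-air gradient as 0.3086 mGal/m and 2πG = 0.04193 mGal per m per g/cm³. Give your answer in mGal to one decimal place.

-130.2

Drift-corrected reading = 978689.82 − (0.084) = 978689.736 mGal
Free-air correction = 0.3086 × 1094.9 = 337.89 mGal
Free-air anomaly = 978689.736 − 979047.19 + (337.89) = -19.564 mGal
Bouguer slab correction = 0.04193 × 2.53 × 1094.9 = 116.15 mGal
Simple Bouguer anomaly = -19.564 − (116.15) = -135.714 mGal
Complete Bouguer anomaly = -135.714 + 5.52 = -130.194 mGal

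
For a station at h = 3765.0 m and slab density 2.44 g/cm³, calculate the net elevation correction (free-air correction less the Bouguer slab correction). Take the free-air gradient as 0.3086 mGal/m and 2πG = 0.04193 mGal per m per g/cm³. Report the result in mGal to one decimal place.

Combined gradient = 0.3086 − 0.04193 × 2.44 = 0.2062908 mGal/m
Combined elevation correction = 0.2062908 × 3765.0 = 776.7 mGal

776.7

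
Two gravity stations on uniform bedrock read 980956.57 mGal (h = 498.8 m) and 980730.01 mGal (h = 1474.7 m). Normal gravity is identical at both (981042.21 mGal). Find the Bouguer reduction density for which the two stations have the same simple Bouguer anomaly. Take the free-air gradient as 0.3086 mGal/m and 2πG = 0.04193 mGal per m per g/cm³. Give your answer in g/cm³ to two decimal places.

Δg_obs = 980730.01 − 980956.57 = -226.56 mGal over Δh = 1474.7 − 498.8 = 975.9 m
Equal Bouguer anomalies ⇒ Δg_obs + (0.3086 − 0.04193ρ)·Δh = 0
0.3086 − 0.04193ρ = −Δg_obs/Δh = 0.23215
ρ = (0.3086 − 0.23215) / 0.04193 = 1.82 g/cm³

1.82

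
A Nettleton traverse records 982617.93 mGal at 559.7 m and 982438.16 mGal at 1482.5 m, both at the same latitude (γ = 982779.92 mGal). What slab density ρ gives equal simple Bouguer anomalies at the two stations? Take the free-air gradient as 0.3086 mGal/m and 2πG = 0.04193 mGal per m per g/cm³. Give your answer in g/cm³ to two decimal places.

2.71

Δg_obs = 982438.16 − 982617.93 = -179.77 mGal over Δh = 1482.5 − 559.7 = 922.8 m
Equal Bouguer anomalies ⇒ Δg_obs + (0.3086 − 0.04193ρ)·Δh = 0
0.3086 − 0.04193ρ = −Δg_obs/Δh = 0.19481
ρ = (0.3086 − 0.19481) / 0.04193 = 2.71 g/cm³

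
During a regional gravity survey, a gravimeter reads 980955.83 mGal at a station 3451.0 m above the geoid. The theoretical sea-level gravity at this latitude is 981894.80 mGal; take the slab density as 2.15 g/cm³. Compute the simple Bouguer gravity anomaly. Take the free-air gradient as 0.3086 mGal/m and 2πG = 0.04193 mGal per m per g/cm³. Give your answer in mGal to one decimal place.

-185.1

Free-air correction = 0.3086 × 3451.0 = 1064.98 mGal
Free-air anomaly = 980955.83 − 981894.80 + (1064.98) = 126.01 mGal
Bouguer slab correction = 0.04193 × 2.15 × 3451.0 = 311.11 mGal
Simple Bouguer anomaly = 126.01 − (311.11) = -185.10 mGal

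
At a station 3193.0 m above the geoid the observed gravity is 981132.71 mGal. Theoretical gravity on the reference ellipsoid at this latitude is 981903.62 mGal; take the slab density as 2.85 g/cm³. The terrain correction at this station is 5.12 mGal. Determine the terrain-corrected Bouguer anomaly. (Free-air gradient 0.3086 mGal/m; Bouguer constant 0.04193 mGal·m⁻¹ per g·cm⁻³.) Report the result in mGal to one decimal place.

Free-air correction = 0.3086 × 3193.0 = 985.36 mGal
Free-air anomaly = 981132.71 − 981903.62 + (985.36) = 214.45 mGal
Bouguer slab correction = 0.04193 × 2.85 × 3193.0 = 381.57 mGal
Simple Bouguer anomaly = 214.45 − (381.57) = -167.12 mGal
Complete Bouguer anomaly = -167.12 + 5.12 = -162.00 mGal

-162.0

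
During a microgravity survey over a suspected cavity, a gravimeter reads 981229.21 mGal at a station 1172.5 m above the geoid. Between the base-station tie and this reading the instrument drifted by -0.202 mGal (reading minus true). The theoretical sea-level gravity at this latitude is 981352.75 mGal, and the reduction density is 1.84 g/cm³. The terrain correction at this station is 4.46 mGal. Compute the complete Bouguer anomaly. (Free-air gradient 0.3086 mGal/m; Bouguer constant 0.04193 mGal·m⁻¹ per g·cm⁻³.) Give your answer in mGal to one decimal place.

152.5

Drift-corrected reading = 981229.21 − (-0.202) = 981229.412 mGal
Free-air correction = 0.3086 × 1172.5 = 361.83 mGal
Free-air anomaly = 981229.412 − 981352.75 + (361.83) = 238.492 mGal
Bouguer slab correction = 0.04193 × 1.84 × 1172.5 = 90.46 mGal
Simple Bouguer anomaly = 238.492 − (90.46) = 148.032 mGal
Complete Bouguer anomaly = 148.032 + 4.46 = 152.492 mGal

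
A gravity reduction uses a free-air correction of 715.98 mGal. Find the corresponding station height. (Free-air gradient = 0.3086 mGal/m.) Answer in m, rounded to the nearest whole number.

h = 715.98 / 0.3086 = 2320.09 m

2320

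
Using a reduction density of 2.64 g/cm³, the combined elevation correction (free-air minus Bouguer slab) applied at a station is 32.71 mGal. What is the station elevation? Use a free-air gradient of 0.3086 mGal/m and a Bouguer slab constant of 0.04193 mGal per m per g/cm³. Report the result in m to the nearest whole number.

Combined gradient = 0.3086 − 0.04193 × 2.64 = 0.1979048 mGal/m
h = 32.71 / 0.1979048 = 165.28 m

165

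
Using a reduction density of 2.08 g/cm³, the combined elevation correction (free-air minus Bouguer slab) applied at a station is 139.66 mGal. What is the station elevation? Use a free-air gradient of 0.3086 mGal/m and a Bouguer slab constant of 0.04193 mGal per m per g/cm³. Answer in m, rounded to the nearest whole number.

Combined gradient = 0.3086 − 0.04193 × 2.08 = 0.2213856 mGal/m
h = 139.66 / 0.2213856 = 630.85 m

631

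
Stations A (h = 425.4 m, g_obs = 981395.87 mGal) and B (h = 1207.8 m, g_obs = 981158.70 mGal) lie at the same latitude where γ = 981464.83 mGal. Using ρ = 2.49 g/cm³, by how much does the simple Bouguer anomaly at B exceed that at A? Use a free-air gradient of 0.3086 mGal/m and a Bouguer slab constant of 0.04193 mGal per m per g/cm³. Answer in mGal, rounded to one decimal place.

-77.4

Δg_SB(A) = 981395.87 − 981464.83 + 0.3086×425.4 − 0.04193×2.49×425.4 = 17.90 mGal
Δg_SB(B) = 981158.70 − 981464.83 + 0.3086×1207.8 − 0.04193×2.49×1207.8 = -59.50 mGal
Difference = -59.50 − (17.90) = -77.40 mGal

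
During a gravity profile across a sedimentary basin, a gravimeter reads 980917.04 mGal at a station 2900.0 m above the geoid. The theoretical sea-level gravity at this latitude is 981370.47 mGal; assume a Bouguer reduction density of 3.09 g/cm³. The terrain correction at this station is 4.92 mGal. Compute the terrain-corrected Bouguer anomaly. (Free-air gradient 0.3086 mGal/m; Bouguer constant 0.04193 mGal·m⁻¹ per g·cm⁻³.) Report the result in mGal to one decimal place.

Free-air correction = 0.3086 × 2900.0 = 894.94 mGal
Free-air anomaly = 980917.04 − 981370.47 + (894.94) = 441.51 mGal
Bouguer slab correction = 0.04193 × 3.09 × 2900.0 = 375.73 mGal
Simple Bouguer anomaly = 441.51 − (375.73) = 65.78 mGal
Complete Bouguer anomaly = 65.78 + 4.92 = 70.70 mGal

70.7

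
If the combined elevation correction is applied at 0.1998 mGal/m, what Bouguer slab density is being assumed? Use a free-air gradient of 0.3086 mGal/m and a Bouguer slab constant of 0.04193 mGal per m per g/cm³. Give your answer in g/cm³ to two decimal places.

0.1998 = 0.3086 − 0.04193 × ρ
ρ = (0.3086 − 0.1998) / 0.04193 = 2.59 g/cm³

2.59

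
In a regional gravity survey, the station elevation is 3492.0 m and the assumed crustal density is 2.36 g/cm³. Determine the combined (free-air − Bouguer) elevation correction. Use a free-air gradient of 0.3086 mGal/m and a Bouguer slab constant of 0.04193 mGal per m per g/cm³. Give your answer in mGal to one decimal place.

Combined gradient = 0.3086 − 0.04193 × 2.36 = 0.2096452 mGal/m
Combined elevation correction = 0.2096452 × 3492.0 = 732.1 mGal

732.1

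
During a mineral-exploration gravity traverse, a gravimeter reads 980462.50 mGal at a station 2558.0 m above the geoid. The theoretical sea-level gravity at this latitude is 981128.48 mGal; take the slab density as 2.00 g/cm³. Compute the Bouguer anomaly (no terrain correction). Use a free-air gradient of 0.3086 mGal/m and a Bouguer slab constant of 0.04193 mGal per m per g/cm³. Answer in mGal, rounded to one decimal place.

Free-air correction = 0.3086 × 2558.0 = 789.40 mGal
Free-air anomaly = 980462.50 − 981128.48 + (789.40) = 123.42 mGal
Bouguer slab correction = 0.04193 × 2.00 × 2558.0 = 214.51 mGal
Simple Bouguer anomaly = 123.42 − (214.51) = -91.09 mGal

-91.1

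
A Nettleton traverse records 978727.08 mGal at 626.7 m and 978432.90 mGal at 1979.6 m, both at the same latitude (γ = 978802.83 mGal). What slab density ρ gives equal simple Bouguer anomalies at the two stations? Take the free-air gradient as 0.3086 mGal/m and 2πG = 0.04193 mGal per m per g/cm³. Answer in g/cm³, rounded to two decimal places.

2.17

Δg_obs = 978432.90 − 978727.08 = -294.18 mGal over Δh = 1979.6 − 626.7 = 1352.9 m
Equal Bouguer anomalies ⇒ Δg_obs + (0.3086 − 0.04193ρ)·Δh = 0
0.3086 − 0.04193ρ = −Δg_obs/Δh = 0.21744
ρ = (0.3086 − 0.21744) / 0.04193 = 2.17 g/cm³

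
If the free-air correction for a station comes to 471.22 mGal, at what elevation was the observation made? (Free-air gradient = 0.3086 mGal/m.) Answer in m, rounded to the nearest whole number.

1527

h = 471.22 / 0.3086 = 1526.96 m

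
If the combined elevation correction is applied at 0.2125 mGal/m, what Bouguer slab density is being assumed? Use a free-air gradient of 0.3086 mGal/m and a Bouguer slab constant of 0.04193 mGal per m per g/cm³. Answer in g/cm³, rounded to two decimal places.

2.29

0.2125 = 0.3086 − 0.04193 × ρ
ρ = (0.3086 − 0.2125) / 0.04193 = 2.29 g/cm³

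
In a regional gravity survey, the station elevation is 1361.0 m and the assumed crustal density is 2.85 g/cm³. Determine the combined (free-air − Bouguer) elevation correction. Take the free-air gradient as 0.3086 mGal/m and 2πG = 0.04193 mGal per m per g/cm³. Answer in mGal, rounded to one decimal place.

Combined gradient = 0.3086 − 0.04193 × 2.85 = 0.1890995 mGal/m
Combined elevation correction = 0.1890995 × 1361.0 = 257.4 mGal

257.4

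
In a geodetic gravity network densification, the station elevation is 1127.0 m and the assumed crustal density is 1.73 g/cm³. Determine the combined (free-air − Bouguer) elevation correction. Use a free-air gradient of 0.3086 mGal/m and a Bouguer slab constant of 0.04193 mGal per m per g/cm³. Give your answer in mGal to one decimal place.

Combined gradient = 0.3086 − 0.04193 × 1.73 = 0.2360611 mGal/m
Combined elevation correction = 0.2360611 × 1127.0 = 266.0 mGal

266.0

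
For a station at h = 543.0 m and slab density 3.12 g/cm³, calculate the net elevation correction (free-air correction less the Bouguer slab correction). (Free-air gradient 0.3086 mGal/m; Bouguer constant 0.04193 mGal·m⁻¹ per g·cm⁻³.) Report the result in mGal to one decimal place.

Combined gradient = 0.3086 − 0.04193 × 3.12 = 0.1777784 mGal/m
Combined elevation correction = 0.1777784 × 543.0 = 96.5 mGal

96.5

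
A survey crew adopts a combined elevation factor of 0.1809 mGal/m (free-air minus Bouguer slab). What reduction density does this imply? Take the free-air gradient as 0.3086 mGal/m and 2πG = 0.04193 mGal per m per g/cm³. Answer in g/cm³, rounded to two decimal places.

3.05

0.1809 = 0.3086 − 0.04193 × ρ
ρ = (0.3086 − 0.1809) / 0.04193 = 3.05 g/cm³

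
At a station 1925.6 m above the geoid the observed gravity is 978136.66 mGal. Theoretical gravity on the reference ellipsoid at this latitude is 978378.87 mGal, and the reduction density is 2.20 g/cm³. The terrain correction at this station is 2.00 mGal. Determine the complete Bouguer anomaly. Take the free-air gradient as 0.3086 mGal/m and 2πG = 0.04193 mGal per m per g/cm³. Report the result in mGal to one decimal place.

176.4

Free-air correction = 0.3086 × 1925.6 = 594.24 mGal
Free-air anomaly = 978136.66 − 978378.87 + (594.24) = 352.03 mGal
Bouguer slab correction = 0.04193 × 2.20 × 1925.6 = 177.63 mGal
Simple Bouguer anomaly = 352.03 − (177.63) = 174.40 mGal
Complete Bouguer anomaly = 174.40 + 2.00 = 176.40 mGal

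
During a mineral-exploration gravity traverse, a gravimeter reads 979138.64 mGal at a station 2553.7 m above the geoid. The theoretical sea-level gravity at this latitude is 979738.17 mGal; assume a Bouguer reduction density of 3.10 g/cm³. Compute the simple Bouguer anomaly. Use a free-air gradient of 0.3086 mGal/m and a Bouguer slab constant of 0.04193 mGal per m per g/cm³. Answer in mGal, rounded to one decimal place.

-143.4

Free-air correction = 0.3086 × 2553.7 = 788.07 mGal
Free-air anomaly = 979138.64 − 979738.17 + (788.07) = 188.54 mGal
Bouguer slab correction = 0.04193 × 3.10 × 2553.7 = 331.94 mGal
Simple Bouguer anomaly = 188.54 − (331.94) = -143.40 mGal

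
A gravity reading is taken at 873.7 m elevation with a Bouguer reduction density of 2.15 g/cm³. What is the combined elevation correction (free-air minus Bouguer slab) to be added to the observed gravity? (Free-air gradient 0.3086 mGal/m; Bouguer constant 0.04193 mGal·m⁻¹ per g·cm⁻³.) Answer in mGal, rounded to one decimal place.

190.9

Combined gradient = 0.3086 − 0.04193 × 2.15 = 0.2184505 mGal/m
Combined elevation correction = 0.2184505 × 873.7 = 190.9 mGal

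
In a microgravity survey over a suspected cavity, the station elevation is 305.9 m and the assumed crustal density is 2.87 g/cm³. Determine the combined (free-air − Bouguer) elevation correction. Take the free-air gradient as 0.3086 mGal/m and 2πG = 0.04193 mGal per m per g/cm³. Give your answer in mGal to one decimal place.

57.6

Combined gradient = 0.3086 − 0.04193 × 2.87 = 0.1882609 mGal/m
Combined elevation correction = 0.1882609 × 305.9 = 57.6 mGal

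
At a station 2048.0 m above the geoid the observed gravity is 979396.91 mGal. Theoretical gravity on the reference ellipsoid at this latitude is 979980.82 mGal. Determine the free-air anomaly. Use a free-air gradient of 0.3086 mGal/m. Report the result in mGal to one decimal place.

48.1

Free-air correction = 0.3086 × 2048.0 = 632.01 mGal
Free-air anomaly = 979396.91 − 979980.82 + (632.01) = 48.10 mGal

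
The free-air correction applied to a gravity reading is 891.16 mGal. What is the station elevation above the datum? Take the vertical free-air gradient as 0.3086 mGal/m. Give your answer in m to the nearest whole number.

2888

h = 891.16 / 0.3086 = 2887.75 m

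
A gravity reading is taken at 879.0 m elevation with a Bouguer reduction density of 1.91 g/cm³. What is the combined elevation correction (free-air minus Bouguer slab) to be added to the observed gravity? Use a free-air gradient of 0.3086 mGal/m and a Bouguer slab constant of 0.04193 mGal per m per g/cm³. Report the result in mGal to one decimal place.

Combined gradient = 0.3086 − 0.04193 × 1.91 = 0.2285137 mGal/m
Combined elevation correction = 0.2285137 × 879.0 = 200.9 mGal

200.9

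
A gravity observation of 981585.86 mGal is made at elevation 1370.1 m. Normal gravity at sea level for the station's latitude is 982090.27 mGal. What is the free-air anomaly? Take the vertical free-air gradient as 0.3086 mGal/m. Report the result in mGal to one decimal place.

Free-air correction = 0.3086 × 1370.1 = 422.81 mGal
Free-air anomaly = 981585.86 − 982090.27 + (422.81) = -81.60 mGal

-81.6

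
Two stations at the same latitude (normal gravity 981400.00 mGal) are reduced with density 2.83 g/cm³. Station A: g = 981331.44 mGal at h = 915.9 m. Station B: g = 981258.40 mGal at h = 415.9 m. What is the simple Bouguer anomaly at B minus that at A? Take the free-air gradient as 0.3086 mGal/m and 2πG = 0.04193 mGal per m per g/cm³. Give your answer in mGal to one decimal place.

-168.0

Δg_SB(A) = 981331.44 − 981400.00 + 0.3086×915.9 − 0.04193×2.83×915.9 = 105.40 mGal
Δg_SB(B) = 981258.40 − 981400.00 + 0.3086×415.9 − 0.04193×2.83×415.9 = -62.60 mGal
Difference = -62.60 − (105.40) = -168.00 mGal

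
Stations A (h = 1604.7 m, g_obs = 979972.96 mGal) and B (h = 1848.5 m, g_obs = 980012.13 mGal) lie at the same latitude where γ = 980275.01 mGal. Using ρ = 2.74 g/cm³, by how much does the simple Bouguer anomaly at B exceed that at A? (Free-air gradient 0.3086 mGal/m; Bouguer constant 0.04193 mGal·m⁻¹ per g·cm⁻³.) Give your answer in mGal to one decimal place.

Δg_SB(A) = 979972.96 − 980275.01 + 0.3086×1604.7 − 0.04193×2.74×1604.7 = 8.80 mGal
Δg_SB(B) = 980012.13 − 980275.01 + 0.3086×1848.5 − 0.04193×2.74×1848.5 = 95.20 mGal
Difference = 95.20 − (8.80) = 86.40 mGal

86.4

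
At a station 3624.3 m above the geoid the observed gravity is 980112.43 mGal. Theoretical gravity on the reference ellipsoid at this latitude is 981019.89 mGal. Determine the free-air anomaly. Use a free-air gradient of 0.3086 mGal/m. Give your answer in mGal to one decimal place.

211.0

Free-air correction = 0.3086 × 3624.3 = 1118.46 mGal
Free-air anomaly = 980112.43 − 981019.89 + (1118.46) = 211.00 mGal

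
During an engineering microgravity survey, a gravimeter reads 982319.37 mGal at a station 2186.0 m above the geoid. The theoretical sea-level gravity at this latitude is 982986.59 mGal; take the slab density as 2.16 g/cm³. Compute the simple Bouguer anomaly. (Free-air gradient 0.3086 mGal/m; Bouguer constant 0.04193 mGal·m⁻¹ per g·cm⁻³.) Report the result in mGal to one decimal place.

-190.6

Free-air correction = 0.3086 × 2186.0 = 674.60 mGal
Free-air anomaly = 982319.37 − 982986.59 + (674.60) = 7.38 mGal
Bouguer slab correction = 0.04193 × 2.16 × 2186.0 = 197.98 mGal
Simple Bouguer anomaly = 7.38 − (197.98) = -190.60 mGal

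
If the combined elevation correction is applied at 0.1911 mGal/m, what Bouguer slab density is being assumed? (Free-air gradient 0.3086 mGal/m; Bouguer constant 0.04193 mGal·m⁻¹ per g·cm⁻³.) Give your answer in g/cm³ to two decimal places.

2.80

0.1911 = 0.3086 − 0.04193 × ρ
ρ = (0.3086 − 0.1911) / 0.04193 = 2.80 g/cm³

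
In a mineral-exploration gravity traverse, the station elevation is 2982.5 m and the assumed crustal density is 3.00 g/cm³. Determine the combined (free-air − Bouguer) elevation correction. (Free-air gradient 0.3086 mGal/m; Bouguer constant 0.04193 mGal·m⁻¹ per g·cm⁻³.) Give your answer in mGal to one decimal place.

545.2

Combined gradient = 0.3086 − 0.04193 × 3.00 = 0.1828100 mGal/m
Combined elevation correction = 0.1828100 × 2982.5 = 545.2 mGal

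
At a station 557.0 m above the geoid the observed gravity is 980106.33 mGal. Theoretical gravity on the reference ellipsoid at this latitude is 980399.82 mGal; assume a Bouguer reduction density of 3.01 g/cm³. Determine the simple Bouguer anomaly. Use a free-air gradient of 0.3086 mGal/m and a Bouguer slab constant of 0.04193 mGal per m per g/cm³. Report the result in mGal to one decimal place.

-191.9

Free-air correction = 0.3086 × 557.0 = 171.89 mGal
Free-air anomaly = 980106.33 − 980399.82 + (171.89) = -121.60 mGal
Bouguer slab correction = 0.04193 × 3.01 × 557.0 = 70.30 mGal
Simple Bouguer anomaly = -121.60 − (70.30) = -191.90 mGal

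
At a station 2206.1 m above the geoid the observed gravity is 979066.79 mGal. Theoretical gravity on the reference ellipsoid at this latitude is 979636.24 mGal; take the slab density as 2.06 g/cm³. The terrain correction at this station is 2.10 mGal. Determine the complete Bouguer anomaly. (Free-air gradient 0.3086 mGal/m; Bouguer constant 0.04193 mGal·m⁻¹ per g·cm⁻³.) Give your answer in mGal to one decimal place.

-77.1

Free-air correction = 0.3086 × 2206.1 = 680.80 mGal
Free-air anomaly = 979066.79 − 979636.24 + (680.80) = 111.35 mGal
Bouguer slab correction = 0.04193 × 2.06 × 2206.1 = 190.55 mGal
Simple Bouguer anomaly = 111.35 − (190.55) = -79.20 mGal
Complete Bouguer anomaly = -79.20 + 2.10 = -77.10 mGal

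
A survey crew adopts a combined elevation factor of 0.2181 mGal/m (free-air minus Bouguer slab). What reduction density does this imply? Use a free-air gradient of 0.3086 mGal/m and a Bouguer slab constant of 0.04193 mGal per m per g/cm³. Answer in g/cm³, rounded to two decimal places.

2.16

0.2181 = 0.3086 − 0.04193 × ρ
ρ = (0.3086 − 0.2181) / 0.04193 = 2.16 g/cm³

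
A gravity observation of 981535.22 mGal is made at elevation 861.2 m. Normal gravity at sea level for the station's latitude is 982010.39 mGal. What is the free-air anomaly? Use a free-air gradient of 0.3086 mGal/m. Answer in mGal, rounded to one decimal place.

-209.4

Free-air correction = 0.3086 × 861.2 = 265.77 mGal
Free-air anomaly = 981535.22 − 982010.39 + (265.77) = -209.40 mGal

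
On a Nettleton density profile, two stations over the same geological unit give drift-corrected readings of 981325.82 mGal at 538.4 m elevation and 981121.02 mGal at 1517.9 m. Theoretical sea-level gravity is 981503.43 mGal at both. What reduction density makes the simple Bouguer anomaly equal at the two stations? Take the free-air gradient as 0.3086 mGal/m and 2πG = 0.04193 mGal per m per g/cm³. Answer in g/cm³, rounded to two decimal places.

2.37

Δg_obs = 981121.02 − 981325.82 = -204.80 mGal over Δh = 1517.9 − 538.4 = 979.5 m
Equal Bouguer anomalies ⇒ Δg_obs + (0.3086 − 0.04193ρ)·Δh = 0
0.3086 − 0.04193ρ = −Δg_obs/Δh = 0.20909
ρ = (0.3086 − 0.20909) / 0.04193 = 2.37 g/cm³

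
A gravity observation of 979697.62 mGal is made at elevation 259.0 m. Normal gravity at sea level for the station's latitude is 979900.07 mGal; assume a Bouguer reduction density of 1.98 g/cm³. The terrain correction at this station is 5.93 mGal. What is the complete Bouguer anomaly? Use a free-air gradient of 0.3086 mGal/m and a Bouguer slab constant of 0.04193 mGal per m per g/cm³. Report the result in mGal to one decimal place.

Free-air correction = 0.3086 × 259.0 = 79.93 mGal
Free-air anomaly = 979697.62 − 979900.07 + (79.93) = -122.52 mGal
Bouguer slab correction = 0.04193 × 1.98 × 259.0 = 21.50 mGal
Simple Bouguer anomaly = -122.52 − (21.50) = -144.02 mGal
Complete Bouguer anomaly = -144.02 + 5.93 = -138.09 mGal

-138.1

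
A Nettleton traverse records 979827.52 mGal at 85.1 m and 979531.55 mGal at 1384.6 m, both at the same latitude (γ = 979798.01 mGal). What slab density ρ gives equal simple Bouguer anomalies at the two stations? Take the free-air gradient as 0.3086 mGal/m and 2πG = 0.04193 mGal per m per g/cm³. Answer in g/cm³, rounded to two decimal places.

1.93

Δg_obs = 979531.55 − 979827.52 = -295.97 mGal over Δh = 1384.6 − 85.1 = 1299.5 m
Equal Bouguer anomalies ⇒ Δg_obs + (0.3086 − 0.04193ρ)·Δh = 0
0.3086 − 0.04193ρ = −Δg_obs/Δh = 0.22776
ρ = (0.3086 − 0.22776) / 0.04193 = 1.93 g/cm³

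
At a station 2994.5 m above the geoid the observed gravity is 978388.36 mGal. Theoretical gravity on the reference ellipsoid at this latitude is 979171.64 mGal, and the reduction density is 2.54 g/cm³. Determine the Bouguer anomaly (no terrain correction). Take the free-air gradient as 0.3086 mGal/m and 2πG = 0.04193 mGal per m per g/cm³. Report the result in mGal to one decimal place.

Free-air correction = 0.3086 × 2994.5 = 924.10 mGal
Free-air anomaly = 978388.36 − 979171.64 + (924.10) = 140.82 mGal
Bouguer slab correction = 0.04193 × 2.54 × 2994.5 = 318.92 mGal
Simple Bouguer anomaly = 140.82 − (318.92) = -178.10 mGal

-178.1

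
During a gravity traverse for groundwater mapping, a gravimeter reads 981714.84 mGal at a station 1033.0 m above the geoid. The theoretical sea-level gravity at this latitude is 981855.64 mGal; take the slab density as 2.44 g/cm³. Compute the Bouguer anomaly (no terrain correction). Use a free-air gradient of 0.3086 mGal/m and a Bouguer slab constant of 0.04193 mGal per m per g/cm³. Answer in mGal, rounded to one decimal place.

Free-air correction = 0.3086 × 1033.0 = 318.78 mGal
Free-air anomaly = 981714.84 − 981855.64 + (318.78) = 177.98 mGal
Bouguer slab correction = 0.04193 × 2.44 × 1033.0 = 105.69 mGal
Simple Bouguer anomaly = 177.98 − (105.69) = 72.29 mGal

72.3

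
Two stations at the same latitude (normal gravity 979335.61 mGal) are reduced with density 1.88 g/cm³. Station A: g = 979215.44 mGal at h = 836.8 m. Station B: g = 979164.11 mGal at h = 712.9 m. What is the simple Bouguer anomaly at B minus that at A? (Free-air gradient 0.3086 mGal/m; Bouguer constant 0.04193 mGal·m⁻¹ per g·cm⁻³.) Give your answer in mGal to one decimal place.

Δg_SB(A) = 979215.44 − 979335.61 + 0.3086×836.8 − 0.04193×1.88×836.8 = 72.10 mGal
Δg_SB(B) = 979164.11 − 979335.61 + 0.3086×712.9 − 0.04193×1.88×712.9 = -7.70 mGal
Difference = -7.70 − (72.10) = -79.80 mGal

-79.8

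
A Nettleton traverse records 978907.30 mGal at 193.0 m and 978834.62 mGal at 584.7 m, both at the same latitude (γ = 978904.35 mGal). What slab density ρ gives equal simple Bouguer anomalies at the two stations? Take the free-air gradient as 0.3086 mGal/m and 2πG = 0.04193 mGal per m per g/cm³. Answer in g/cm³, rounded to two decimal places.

2.93

Δg_obs = 978834.62 − 978907.30 = -72.68 mGal over Δh = 584.7 − 193.0 = 391.7 m
Equal Bouguer anomalies ⇒ Δg_obs + (0.3086 − 0.04193ρ)·Δh = 0
0.3086 − 0.04193ρ = −Δg_obs/Δh = 0.18555
ρ = (0.3086 − 0.18555) / 0.04193 = 2.93 g/cm³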